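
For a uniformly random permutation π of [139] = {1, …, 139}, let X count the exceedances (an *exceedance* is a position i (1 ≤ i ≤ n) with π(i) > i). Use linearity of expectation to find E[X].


Write X = Σ_{i=1}^{139} X_i, where X_i = 1_{π(i) > i}.
For each fixed i, π(i) is uniform over {1, …, 139} (marginal of a uniform permutation), so P[π(i) > i] = (n − i)/n. Summing: Σ_{i=1}^{139} (n − i)/n = (0 + 1 + … + 138)/139 = 139(139 − 1)/(2·139) = (139 − 1)/2.
Hence E[X] = Σ_{i=1}^{139} (139 − i)/139 = 69 ≈ 69.00000.

E[X] = 69 = 69.00000.


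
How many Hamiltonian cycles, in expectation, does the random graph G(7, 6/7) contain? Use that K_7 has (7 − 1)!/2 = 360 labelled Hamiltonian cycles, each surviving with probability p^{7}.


K_7 has (7 − 1)!/2 = 360 labelled Hamiltonian cycles.
For each such Hamiltonian cycle H, let X_H = 1 if all 7 edges of H are present in G. Then P[X_H = 1] = p^{7} = (6/7)^{7} = 279936/823543.
By linearity: E[X] = Σ_H E[X_H] = 360 · p^{7} = 360 · 279936/823543 = 100776960/823543.
Numerically: E[X] ≈ 122.

E[X] = 360 · (6/7)^{7} = 100776960/823543 ≈ 122.


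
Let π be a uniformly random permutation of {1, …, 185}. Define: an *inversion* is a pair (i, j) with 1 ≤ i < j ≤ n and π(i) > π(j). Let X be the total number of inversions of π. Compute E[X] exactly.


Write X = Σ X_I over the C(185, 2) = 17020 pairs i < j, with X_I the indicator of one inversion.
There are 17020 indicators.
For each fixed pair i < j, the values π(i) and π(j) are two distinct elements of {1, …, 185} in uniformly random order; by symmetry P[π(i) > π(j)] = 1/2.
By linearity: E[X] = 17020 · (1/2) = C(185, 2) · (1/2) = 17020/2 = 8510 ≈ 8510.000.

E[X] = 8510 = 8510.000.


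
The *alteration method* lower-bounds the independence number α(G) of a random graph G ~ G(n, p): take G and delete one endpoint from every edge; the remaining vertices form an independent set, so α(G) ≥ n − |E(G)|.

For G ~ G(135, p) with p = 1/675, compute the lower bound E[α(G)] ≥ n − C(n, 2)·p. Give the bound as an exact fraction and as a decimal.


E[|E(G)|] = C(135, 2)·p = 9045 · (1/675) = 67/5.
E[α(G)] ≥ n − E[|E(G)|] = 135 − 67/5 = 608/5.
Numerically: ≈ 121.600000.
(This is only a lower bound; the true E[α(G)] may be larger.)

E[α(G)] ≥ 608/5 ≈ 121.600000.


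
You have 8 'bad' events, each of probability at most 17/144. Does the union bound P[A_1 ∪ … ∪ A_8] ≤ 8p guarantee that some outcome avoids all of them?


Union bound: P[∪_{i=1}^{8} A_i] ≤ Σ_i P[A_i] ≤ 8·p = 8·(17/144) = 17/18.
Numerically: 17/18 ≈ 0.9444444.
Is 17/18 < 1? YES.
Since P[∪ A_i] ≤ 17/18 < 1, the complement has P[∩ A_i^c] ≥ 1 − 17/18 = 1/18 > 0, so some outcome avoids every A_i.

8·p = 17/18 ≈ 0.9444444; existence CERTIFIED by the union bound.


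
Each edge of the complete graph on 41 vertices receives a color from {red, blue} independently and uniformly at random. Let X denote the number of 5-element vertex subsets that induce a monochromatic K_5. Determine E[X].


Let X = Σ_S X_S over the C(41, 5) = 749398 subsets S of size 5, where X_S = 1 if the K_5 on S is monochromatic.
For a fixed S, the K_5 on S has C(5, 2) = 10 edges. P[all 10 edges red] = (1/2)^10, and likewise for blue, so P[monochromatic] = 2·(1/2)^10 = 2^{1 − 10} = 1/512.
Summing: E[X] = C(41, 5) · 2^{1 − 10} = 749398 · 1/512 = 374699/256.
Numerically: E[X] ≈ 1463.66797.

E[X] = C(41,5)·2^(1−C(5,2)) = 374699/256 ≈ 1463.66797.


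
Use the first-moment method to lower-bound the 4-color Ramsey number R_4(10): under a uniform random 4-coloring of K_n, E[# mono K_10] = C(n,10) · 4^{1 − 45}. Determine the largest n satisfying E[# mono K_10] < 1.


We need C(n, 10) · 4^{1 − 45} < 1, i.e. C(n, 10) < 4^{45 − 1} = 309485009821345068724781056.
Check values of n near the boundary:
  n = 2019: C(2019, 10) = 303322949179835278009229628; 303322949179835278009229628 < 309485009821345068724781056? YES
  n = 2020: C(2020, 10) = 304832018578739931133653656; 304832018578739931133653656 < 309485009821345068724781056? YES
  n = 2021: C(2021, 10) = 306347841644770462864800616; 306347841644770462864800616 < 309485009821345068724781056? YES
  n = 2022: C(2022, 10) = 307870445231474093395937796; 307870445231474093395937796 < 309485009821345068724781056? YES
  n = 2023: C(2023, 10) = 309399856285778485315440716; 309399856285778485315440716 < 309485009821345068724781056? YES
  n = 2024: C(2024, 10) = 310936101848269937576192656; 310936101848269937576192656 < 309485009821345068724781056? NO
The largest n with C(n, 10) < 309485009821345068724781056 is n = 2023 (where E[X] = 77349964071444621328860179/77371252455336267181195264 ≈ 0.9997249). Hence R_4(10) > 2023, i.e. R_4(10) ≥ 2024.

Largest n = 2023; hence R_4(10) > 2023.


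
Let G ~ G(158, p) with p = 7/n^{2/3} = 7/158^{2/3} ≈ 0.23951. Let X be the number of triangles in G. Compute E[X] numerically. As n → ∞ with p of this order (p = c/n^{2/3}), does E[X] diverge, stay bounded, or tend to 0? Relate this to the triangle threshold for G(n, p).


Number of potential triangles: C(158, 3) = 644956.
Each occurs with probability p³ ≈ (0.23951)³ ≈ 1.3739785e-02.
By linearity: E[X] = C(158, 3)·p³ ≈ 644956 · 1.3739785e-02 ≈ 8861.55696.
Since α = 2/3 < 1, p = c/n^{2/3} ≫ 1/n is above the triangle threshold p ~ 1/n. Asymptotically E[X] ~ (c³/6)·n^{3(1−α)} = (7³/6)·n^{1} → ∞; triangles are abundant w.h.p.

E[X] ≈ 8861.55696; in regime p = Θ(1/n^{2/3}) E[X] diverges (above the triangle threshold p ~ 1/n).


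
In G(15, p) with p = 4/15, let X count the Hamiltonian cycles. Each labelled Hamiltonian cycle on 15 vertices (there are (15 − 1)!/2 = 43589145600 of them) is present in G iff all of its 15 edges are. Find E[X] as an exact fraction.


K_15 has (15 − 1)!/2 = 43589145600 labelled Hamiltonian cycles.
For each such Hamiltonian cycle H, let X_H = 1 if all 15 edges of H are present in G. Then P[X_H = 1] = p^{15} = (4/15)^{15} = 1073741824/437893890380859375.
Summing the indicators: E[X] = Σ_H E[X_H] = 43589145600 · p^{15} = 43589145600 · 1073741824/437893890380859375 = 7704277975826432/72081298828125.
Numerically: E[X] ≈ 106.88.

E[X] = 43589145600 · (4/15)^{15} = 7704277975826432/72081298828125 ≈ 106.88.


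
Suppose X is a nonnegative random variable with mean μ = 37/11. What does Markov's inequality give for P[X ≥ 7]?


μ = E[X] = 37/11, a = 7.
Markov: P[X ≥ 7] ≤ μ/a = (37/11)/7 = 37/77.
Numerically: ≈ 0.4805.
(Since a = 7 > μ = 3.3636, the bound 37/77 is < 1 and informative.)

P[X ≥ 7] ≤ 37/77 ≈ 0.4805.


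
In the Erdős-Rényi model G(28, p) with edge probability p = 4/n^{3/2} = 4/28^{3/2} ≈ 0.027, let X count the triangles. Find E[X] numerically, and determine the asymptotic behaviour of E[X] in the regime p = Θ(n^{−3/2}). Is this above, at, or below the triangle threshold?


Number of potential triangles: C(28, 3) = 3276.
Each occurs with probability p³ ≈ (0.027)³ ≈ 1.96775e-05.
By linearity: E[X] = C(28, 3)·p³ ≈ 3276 · 1.96775e-05 ≈ 0.064.
Since α = 3/2 > 1, p = c/n^{3/2} = o(1/n) is below the triangle threshold p ~ 1/n. Asymptotically E[X] ~ (c³/6)·n^{3(1−α)} = (4³/6)·n^{-1.5} → 0, so by Markov's inequality G has no triangles w.h.p.

E[X] ≈ 0.064; in regime p = Θ(1/n^{3/2}) E[X] tends to 0 (below the triangle threshold p ~ 1/n).


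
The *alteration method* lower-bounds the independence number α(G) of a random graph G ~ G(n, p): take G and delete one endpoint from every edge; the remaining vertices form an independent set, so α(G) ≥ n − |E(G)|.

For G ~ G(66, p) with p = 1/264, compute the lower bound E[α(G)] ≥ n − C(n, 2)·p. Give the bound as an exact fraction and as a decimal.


E[|E(G)|] = C(66, 2)·p = 2145 · (1/264) = 65/8.
E[α(G)] ≥ n − E[|E(G)|] = 66 − 65/8 = 463/8.
Numerically: ≈ 57.875.
(This is only a lower bound; the true E[α(G)] may be larger.)

E[α(G)] ≥ 463/8 ≈ 57.875.


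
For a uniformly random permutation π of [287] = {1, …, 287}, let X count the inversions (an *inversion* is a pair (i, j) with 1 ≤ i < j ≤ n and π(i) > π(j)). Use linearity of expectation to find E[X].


Write X = Σ X_I over the C(287, 2) = 41041 pairs i < j, with X_I the indicator of one inversion.
There are 41041 indicators.
For each fixed pair i < j, the values π(i) and π(j) are two distinct elements of {1, …, 287} in uniformly random order; by symmetry P[π(i) > π(j)] = 1/2.
By linearity: E[X] = 41041 · (1/2) = C(287, 2) · (1/2) = 41041/2 = 41041/2 ≈ 20520.50000.

E[X] = 41041/2 = 20520.50000.


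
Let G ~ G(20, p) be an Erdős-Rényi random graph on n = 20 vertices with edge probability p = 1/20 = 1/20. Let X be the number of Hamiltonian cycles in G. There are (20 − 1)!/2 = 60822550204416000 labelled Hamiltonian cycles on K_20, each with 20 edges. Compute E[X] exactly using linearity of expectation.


K_20 has (20 − 1)!/2 = 60822550204416000 labelled Hamiltonian cycles.
For each such Hamiltonian cycle H, let X_H = 1 if all 20 edges of H are present in G. Then P[X_H = 1] = p^{20} = (1/20)^{20} = 1/104857600000000000000000000.
Summing the indicators: E[X] = Σ_H E[X_H] = 60822550204416000 · p^{20} = 60822550204416000 · 1/104857600000000000000000000 = 14849255421/25600000000000000000.
Numerically: E[X] ≈ 5.8e-10.

E[X] = 60822550204416000 · (1/20)^{20} = 14849255421/25600000000000000000 ≈ 5.8e-10.


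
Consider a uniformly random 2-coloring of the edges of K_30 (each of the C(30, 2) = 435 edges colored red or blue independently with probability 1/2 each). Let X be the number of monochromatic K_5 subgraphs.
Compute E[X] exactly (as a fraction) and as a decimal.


Let X = Σ_S X_S over the C(30, 5) = 142506 subsets S of size 5, where X_S = 1 if the K_5 on S is monochromatic.
For a fixed S, the K_5 on S has C(5, 2) = 10 edges. P[all 10 edges red] = (1/2)^10, and likewise for blue, so P[monochromatic] = 2·(1/2)^10 = 2^{1 − 10} = 1/512.
Summing: E[X] = C(30, 5) · 2^{1 − 10} = 142506 · 1/512 = 71253/256.
Numerically: E[X] ≈ 278.332.

E[X] = C(30,5)·2^(1−C(5,2)) = 71253/256 ≈ 278.332.


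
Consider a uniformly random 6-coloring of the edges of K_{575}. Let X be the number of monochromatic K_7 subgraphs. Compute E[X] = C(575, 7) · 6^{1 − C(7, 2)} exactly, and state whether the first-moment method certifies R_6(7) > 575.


E[X] = C(575, 7) · 6^{1 − 21} = 3974871393896975 · 6^{−20} = 3974871393896975/3656158440062976.
As a reduced fraction: E[X] = 3974871393896975/3656158440062976 ≈ 1.08717.
Is E[X] < 1? NO.
Since E[X] ≥ 1, the first-moment bound is inconclusive at n = 575; it does NOT by itself certify R_6(7) > 575.

E[X] = 3974871393896975/3656158440062976 ≈ 1.08717; E[X] ≥ 1; first-moment method inconclusive here.


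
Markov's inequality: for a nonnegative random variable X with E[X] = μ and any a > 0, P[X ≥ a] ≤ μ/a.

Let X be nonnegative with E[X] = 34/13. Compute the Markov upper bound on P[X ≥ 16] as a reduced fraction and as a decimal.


μ = E[X] = 34/13, a = 16.
Markov: P[X ≥ 16] ≤ μ/a = (34/13)/16 = 17/104.
Numerically: ≈ 0.163462.
(Since a = 16 > μ = 2.615385, the bound 17/104 is < 1 and informative.)

P[X ≥ 16] ≤ 17/104 ≈ 0.163462.


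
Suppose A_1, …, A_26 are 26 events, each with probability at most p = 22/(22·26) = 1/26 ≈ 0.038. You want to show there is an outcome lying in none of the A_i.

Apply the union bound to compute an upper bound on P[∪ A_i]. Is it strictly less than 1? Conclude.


Union bound: P[∪_{i=1}^{26} A_i] ≤ Σ_i P[A_i] ≤ 26·p = 26·(1/26) = 1.
Numerically: 1 ≈ 1.000.
Is 1 < 1? NO.
Since the bound 1 is ≥ 1, the union bound is uninformative here; it does NOT by itself certify existence.

26·p = 1 ≈ 1.000; existence NOT certified by the union bound.


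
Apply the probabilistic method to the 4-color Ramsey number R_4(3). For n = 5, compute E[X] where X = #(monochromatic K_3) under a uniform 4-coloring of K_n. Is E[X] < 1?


E[X] = C(5, 3) · 4^{1 − 3} = 10 · 4^{−2} = 10/16.
As a reduced fraction: E[X] = 5/8 ≈ 0.6250.
Is E[X] < 1? YES.
Since E[X] < 1, there exists a 4-coloring of K_{5} with no monochromatic K_3; hence R_4(3) > 5.

E[X] = 5/8 ≈ 0.6250; E[X] < 1, so R_4(3) > 5.


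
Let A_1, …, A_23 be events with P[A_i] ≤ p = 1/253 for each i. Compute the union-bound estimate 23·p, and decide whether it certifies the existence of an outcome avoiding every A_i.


Union bound: P[∪_{i=1}^{23} A_i] ≤ Σ_i P[A_i] ≤ 23·p = 23·(1/253) = 1/11.
Numerically: 1/11 ≈ 0.090909.
Is 1/11 < 1? YES.
Since P[∪ A_i] ≤ 1/11 < 1, the complement has P[∩ A_i^c] ≥ 1 − 1/11 = 10/11 > 0, so some outcome avoids every A_i.

23·p = 1/11 ≈ 0.090909; existence CERTIFIED by the union bound.


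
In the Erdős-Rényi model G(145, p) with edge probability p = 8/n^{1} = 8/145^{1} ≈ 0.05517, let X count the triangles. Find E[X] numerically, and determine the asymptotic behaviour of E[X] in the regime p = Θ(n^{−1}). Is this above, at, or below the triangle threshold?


Number of potential triangles: C(145, 3) = 497640.
Each occurs with probability p³ ≈ (0.05517)³ ≈ 1.679446e-04.
By linearity: E[X] = C(145, 3)·p³ ≈ 497640 · 1.679446e-04 ≈ 83.5759.
Here α = 1, so p = 8/n is exactly at the triangle threshold p ~ 1/n. Asymptotically E[X] → c³/6 = 8³/6 = 256/3 ≈ 85.3333, a bounded constant. In this regime the triangle count is asymptotically Poisson(c³/6).

E[X] ≈ 83.5759; in regime p = Θ(1/n^{1}) E[X] stays bounded (at the triangle threshold p ~ 1/n).


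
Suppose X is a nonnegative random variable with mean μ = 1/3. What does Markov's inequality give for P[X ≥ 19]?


μ = E[X] = 1/3, a = 19.
Markov: P[X ≥ 19] ≤ μ/a = (1/3)/19 = 1/57.
Numerically: ≈ 0.018.
(Since a = 19 > μ = 0.333, the bound 1/57 is < 1 and informative.)

P[X ≥ 19] ≤ 1/57 ≈ 0.018.


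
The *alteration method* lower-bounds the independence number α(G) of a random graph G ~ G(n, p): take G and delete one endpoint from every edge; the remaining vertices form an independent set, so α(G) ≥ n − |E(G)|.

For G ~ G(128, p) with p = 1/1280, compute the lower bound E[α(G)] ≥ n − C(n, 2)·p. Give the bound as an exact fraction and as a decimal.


E[|E(G)|] = C(128, 2)·p = 8128 · (1/1280) = 127/20.
E[α(G)] ≥ n − E[|E(G)|] = 128 − 127/20 = 2433/20.
Numerically: ≈ 121.650000.
(This is only a lower bound; the true E[α(G)] may be larger.)

E[α(G)] ≥ 2433/20 ≈ 121.650000.


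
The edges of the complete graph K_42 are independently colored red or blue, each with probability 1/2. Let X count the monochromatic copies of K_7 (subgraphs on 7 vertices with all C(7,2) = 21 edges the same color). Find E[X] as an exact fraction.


Let X = Σ_S X_S over the C(42, 7) = 26978328 subsets S of size 7, where X_S = 1 if the K_7 on S is monochromatic.
For a fixed S, the K_7 on S has C(7, 2) = 21 edges. P[all 21 edges red] = (1/2)^21, and likewise for blue, so P[monochromatic] = 2·(1/2)^21 = 2^{1 − 21} = 1/1048576.
By linearity of expectation: E[X] = C(42, 7) · 2^{1 − 21} = 26978328 · 1/1048576 = 3372291/131072.
Numerically: E[X] ≈ 25.7285.

E[X] = C(42,7)·2^(1−C(7,2)) = 3372291/131072 ≈ 25.7285.


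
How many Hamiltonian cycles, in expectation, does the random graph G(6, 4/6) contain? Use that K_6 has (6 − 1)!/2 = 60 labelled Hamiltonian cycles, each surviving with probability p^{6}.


K_6 has (6 − 1)!/2 = 60 labelled Hamiltonian cycles.
For each such Hamiltonian cycle H, let X_H = 1 if all 6 edges of H are present in G. Then P[X_H = 1] = p^{6} = (2/3)^{6} = 64/729.
By linearity: E[X] = Σ_H E[X_H] = 60 · p^{6} = 60 · 64/729 = 1280/243.
Numerically: E[X] ≈ 5.267.

E[X] = 60 · (2/3)^{6} = 1280/243 ≈ 5.267.


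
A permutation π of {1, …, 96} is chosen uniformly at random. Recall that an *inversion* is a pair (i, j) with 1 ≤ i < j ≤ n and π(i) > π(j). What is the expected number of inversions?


Write X = Σ X_I over the C(96, 2) = 4560 pairs i < j, with X_I the indicator of one inversion.
There are 4560 indicators.
For each fixed pair i < j, the values π(i) and π(j) are two distinct elements of {1, …, 96} in uniformly random order; by symmetry P[π(i) > π(j)] = 1/2.
By linearity: E[X] = 4560 · (1/2) = C(96, 2) · (1/2) = 4560/2 = 2280 ≈ 2280.000000.

E[X] = 2280 = 2280.000000.


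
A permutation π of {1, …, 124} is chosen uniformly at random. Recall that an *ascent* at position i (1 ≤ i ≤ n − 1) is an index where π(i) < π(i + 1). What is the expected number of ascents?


Write X = Σ X_I over i = 1, …, 123, with X_I the indicator of one ascent.
There are 123 indicators.
For each fixed i, the pair (π(i), π(i+1)) is a uniformly random ordered pair of distinct values from {1, …, 124}; by symmetry P[π(i) < π(i+1)] = 1/2.
By linearity: E[X] = 123 · (1/2) = (124 − 1) · (1/2) = 123/2 ≈ 61.500000.

E[X] = 123/2 = 61.500000.


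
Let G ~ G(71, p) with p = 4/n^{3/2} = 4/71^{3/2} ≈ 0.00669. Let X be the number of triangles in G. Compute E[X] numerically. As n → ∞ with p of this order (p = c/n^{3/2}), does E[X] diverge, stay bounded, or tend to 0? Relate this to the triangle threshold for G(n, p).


Number of potential triangles: C(71, 3) = 57155.
Each occurs with probability p³ ≈ (0.00669)³ ≈ 2.98894e-07.
By linearity: E[X] = C(71, 3)·p³ ≈ 57155 · 2.98894e-07 ≈ 0.017.
Since α = 3/2 > 1, p = c/n^{3/2} = o(1/n) is below the triangle threshold p ~ 1/n. Asymptotically E[X] ~ (c³/6)·n^{3(1−α)} = (4³/6)·n^{-1.5} → 0, so by Markov's inequality G has no triangles w.h.p.

E[X] ≈ 0.017; in regime p = Θ(1/n^{3/2}) E[X] tends to 0 (below the triangle threshold p ~ 1/n).


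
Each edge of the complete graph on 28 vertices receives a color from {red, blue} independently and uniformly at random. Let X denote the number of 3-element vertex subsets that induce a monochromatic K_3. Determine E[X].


Let X = Σ_S X_S over the C(28, 3) = 3276 subsets S of size 3, where X_S = 1 if the K_3 on S is monochromatic.
For a fixed S, the K_3 on S has C(3, 2) = 3 edges. P[all 3 edges red] = (1/2)^3, and likewise for blue, so P[monochromatic] = 2·(1/2)^3 = 2^{1 − 3} = 1/4.
By linearity of expectation: E[X] = C(28, 3) · 2^{1 − 3} = 3276 · 1/4 = 819.
Numerically: E[X] ≈ 819.000.

E[X] = C(28,3)·2^(1−C(3,2)) = 819 ≈ 819.000.


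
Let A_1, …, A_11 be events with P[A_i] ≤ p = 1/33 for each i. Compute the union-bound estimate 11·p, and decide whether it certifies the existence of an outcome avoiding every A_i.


Union bound: P[∪_{i=1}^{11} A_i] ≤ Σ_i P[A_i] ≤ 11·p = 11·(1/33) = 1/3.
Numerically: 1/3 ≈ 0.3333333.
Is 1/3 < 1? YES.
Since P[∪ A_i] ≤ 1/3 < 1, the complement has P[∩ A_i^c] ≥ 1 − 1/3 = 2/3 > 0, so some outcome avoids every A_i.

11·p = 1/3 ≈ 0.3333333; existence CERTIFIED by the union bound.


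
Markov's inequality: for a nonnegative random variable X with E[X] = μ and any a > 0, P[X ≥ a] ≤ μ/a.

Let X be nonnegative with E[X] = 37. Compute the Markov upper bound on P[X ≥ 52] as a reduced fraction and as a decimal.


μ = E[X] = 37, a = 52.
Markov: P[X ≥ 52] ≤ μ/a = (37)/52 = 37/52.
Numerically: ≈ 0.712.
(Since a = 52 > μ = 37.000, the bound 37/52 is < 1 and informative.)

P[X ≥ 52] ≤ 37/52 ≈ 0.712.


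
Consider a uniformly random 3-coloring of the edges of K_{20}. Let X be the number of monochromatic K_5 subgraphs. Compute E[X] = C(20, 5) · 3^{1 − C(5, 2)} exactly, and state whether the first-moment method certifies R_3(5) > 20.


E[X] = C(20, 5) · 3^{1 − 10} = 15504 · 3^{−9} = 15504/19683.
As a reduced fraction: E[X] = 5168/6561 ≈ 0.788.
Is E[X] < 1? YES.
Since E[X] < 1, there exists a 3-coloring of K_{20} with no monochromatic K_5; hence R_3(5) > 20.

E[X] = 5168/6561 ≈ 0.788; E[X] < 1, so R_3(5) > 20.


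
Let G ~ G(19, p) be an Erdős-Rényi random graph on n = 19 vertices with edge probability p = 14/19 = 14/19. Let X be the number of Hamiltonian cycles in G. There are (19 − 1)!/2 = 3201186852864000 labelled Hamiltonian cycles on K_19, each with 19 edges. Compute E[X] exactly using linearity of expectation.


K_19 has (19 − 1)!/2 = 3201186852864000 labelled Hamiltonian cycles.
For each such Hamiltonian cycle H, let X_H = 1 if all 19 edges of H are present in G. Then P[X_H = 1] = p^{19} = (14/19)^{19} = 5976303958948914397184/1978419655660313589123979.
Summing the indicators: E[X] = Σ_H E[X_H] = 3201186852864000 · p^{19} = 3201186852864000 · 5976303958948914397184/1978419655660313589123979 = 19131265662106339128470788663934976000/1978419655660313589123979.
Numerically: E[X] ≈ 9.66997e+12.

E[X] = 3201186852864000 · (14/19)^{19} = 19131265662106339128470788663934976000/1978419655660313589123979 ≈ 9.66997e+12.


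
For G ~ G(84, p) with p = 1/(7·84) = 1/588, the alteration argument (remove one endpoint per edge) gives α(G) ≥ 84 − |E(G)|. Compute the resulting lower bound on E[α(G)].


E[|E(G)|] = C(84, 2)·p = 3486 · (1/588) = 83/14.
E[α(G)] ≥ n − E[|E(G)|] = 84 − 83/14 = 1093/14.
Numerically: ≈ 78.0714.
(This is only a lower bound; the true E[α(G)] may be larger.)

E[α(G)] ≥ 1093/14 ≈ 78.0714.


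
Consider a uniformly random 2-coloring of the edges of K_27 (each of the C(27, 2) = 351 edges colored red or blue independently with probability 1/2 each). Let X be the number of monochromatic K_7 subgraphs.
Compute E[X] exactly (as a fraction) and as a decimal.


Let X = Σ_S X_S over the C(27, 7) = 888030 subsets S of size 7, where X_S = 1 if the K_7 on S is monochromatic.
For a fixed S, the K_7 on S has C(7, 2) = 21 edges. P[all 21 edges red] = (1/2)^21, and likewise for blue, so P[monochromatic] = 2·(1/2)^21 = 2^{1 − 21} = 1/1048576.
By linearity: E[X] = C(27, 7) · 2^{1 − 21} = 888030 · 1/1048576 = 444015/524288.
Numerically: E[X] ≈ 0.847.

E[X] = C(27,7)·2^(1−C(7,2)) = 444015/524288 ≈ 0.847.


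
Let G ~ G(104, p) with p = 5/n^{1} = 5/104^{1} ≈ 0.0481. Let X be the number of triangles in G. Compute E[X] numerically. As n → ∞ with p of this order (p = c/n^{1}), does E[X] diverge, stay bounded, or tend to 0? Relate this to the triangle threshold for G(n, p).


Number of potential triangles: C(104, 3) = 182104.
Each occurs with probability p³ ≈ (0.0481)³ ≈ 1.11125e-04.
By linearity: E[X] = C(104, 3)·p³ ≈ 182104 · 1.11125e-04 ≈ 20.236.
Here α = 1, so p = 5/n is exactly at the triangle threshold p ~ 1/n. Asymptotically E[X] → c³/6 = 5³/6 = 125/6 ≈ 20.833, a bounded constant. In this regime the triangle count is asymptotically Poisson(c³/6).

E[X] ≈ 20.236; in regime p = Θ(1/n^{1}) E[X] stays bounded (at the triangle threshold p ~ 1/n).


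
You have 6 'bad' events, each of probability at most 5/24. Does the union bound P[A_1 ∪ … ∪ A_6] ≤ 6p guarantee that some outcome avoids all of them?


Union bound: P[∪_{i=1}^{6} A_i] ≤ Σ_i P[A_i] ≤ 6·p = 6·(5/24) = 5/4.
Numerically: 5/4 ≈ 1.25000.
Is 5/4 < 1? NO.
Since the bound 5/4 is ≥ 1, the union bound is uninformative here; it does NOT by itself certify existence.

6·p = 5/4 ≈ 1.25000; existence NOT certified by the union bound.


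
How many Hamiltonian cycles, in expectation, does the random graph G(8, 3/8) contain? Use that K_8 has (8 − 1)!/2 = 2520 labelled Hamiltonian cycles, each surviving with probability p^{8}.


K_8 has (8 − 1)!/2 = 2520 labelled Hamiltonian cycles.
For each such Hamiltonian cycle H, let X_H = 1 if all 8 edges of H are present in G. Then P[X_H = 1] = p^{8} = (3/8)^{8} = 6561/16777216.
By linearity: E[X] = Σ_H E[X_H] = 2520 · p^{8} = 2520 · 6561/16777216 = 2066715/2097152.
Numerically: E[X] ≈ 0.9855.

E[X] = 2520 · (3/8)^{8} = 2066715/2097152 ≈ 0.9855.


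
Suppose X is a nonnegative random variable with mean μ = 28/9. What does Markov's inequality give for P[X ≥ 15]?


μ = E[X] = 28/9, a = 15.
Markov: P[X ≥ 15] ≤ μ/a = (28/9)/15 = 28/135.
Numerically: ≈ 0.207.
(Since a = 15 > μ = 3.111, the bound 28/135 is < 1 and informative.)

P[X ≥ 15] ≤ 28/135 ≈ 0.207.


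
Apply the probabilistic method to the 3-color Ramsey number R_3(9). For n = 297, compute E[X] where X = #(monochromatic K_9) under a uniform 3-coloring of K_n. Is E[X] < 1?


E[X] = C(297, 9) · 3^{1 − 36} = 43842345008337645 · 3^{−35} = 43842345008337645/50031545098999707.
As a reduced fraction: E[X] = 14614115002779215/16677181699666569 ≈ 0.87629.
Is E[X] < 1? YES.
Since E[X] < 1, there exists a 3-coloring of K_{297} with no monochromatic K_9; hence R_3(9) > 297.

E[X] = 14614115002779215/16677181699666569 ≈ 0.87629; E[X] < 1, so R_3(9) > 297.


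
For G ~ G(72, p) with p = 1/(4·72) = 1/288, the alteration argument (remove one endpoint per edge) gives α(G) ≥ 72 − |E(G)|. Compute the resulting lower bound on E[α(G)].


E[|E(G)|] = C(72, 2)·p = 2556 · (1/288) = 71/8.
E[α(G)] ≥ n − E[|E(G)|] = 72 − 71/8 = 505/8.
Numerically: ≈ 63.1250.
(This is only a lower bound; the true E[α(G)] may be larger.)

E[α(G)] ≥ 505/8 ≈ 63.1250.


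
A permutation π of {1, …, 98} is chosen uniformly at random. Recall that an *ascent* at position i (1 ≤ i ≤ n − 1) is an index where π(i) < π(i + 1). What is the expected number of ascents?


Write X = Σ X_I over i = 1, …, 97, with X_I the indicator of one ascent.
There are 97 indicators.
For each fixed i, the pair (π(i), π(i+1)) is a uniformly random ordered pair of distinct values from {1, …, 98}; by symmetry P[π(i) < π(i+1)] = 1/2.
By linearity: E[X] = 97 · (1/2) = (98 − 1) · (1/2) = 97/2 ≈ 48.50000.

E[X] = 97/2 = 48.50000.


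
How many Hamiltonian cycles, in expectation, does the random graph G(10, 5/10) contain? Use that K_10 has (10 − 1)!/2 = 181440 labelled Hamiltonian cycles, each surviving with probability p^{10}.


K_10 has (10 − 1)!/2 = 181440 labelled Hamiltonian cycles.
For each such Hamiltonian cycle H, let X_H = 1 if all 10 edges of H are present in G. Then P[X_H = 1] = p^{10} = (1/2)^{10} = 1/1024.
By linearity of expectation: E[X] = Σ_H E[X_H] = 181440 · p^{10} = 181440 · 1/1024 = 2835/16.
Numerically: E[X] ≈ 177.

E[X] = 181440 · (1/2)^{10} = 2835/16 ≈ 177.


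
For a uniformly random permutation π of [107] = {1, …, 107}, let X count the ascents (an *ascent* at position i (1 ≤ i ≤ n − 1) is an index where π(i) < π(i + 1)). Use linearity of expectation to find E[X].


Write X = Σ X_I over i = 1, …, 106, with X_I the indicator of one ascent.
There are 106 indicators.
For each fixed i, the pair (π(i), π(i+1)) is a uniformly random ordered pair of distinct values from {1, …, 107}; by symmetry P[π(i) < π(i+1)] = 1/2.
By linearity: E[X] = 106 · (1/2) = (107 − 1) · (1/2) = 53 ≈ 53.000.

E[X] = 53 = 53.000.


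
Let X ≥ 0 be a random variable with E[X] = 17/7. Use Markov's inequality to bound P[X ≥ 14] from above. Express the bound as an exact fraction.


μ = E[X] = 17/7, a = 14.
Markov: P[X ≥ 14] ≤ μ/a = (17/7)/14 = 17/98.
Numerically: ≈ 0.173.
(Since a = 14 > μ = 2.429, the bound 17/98 is < 1 and informative.)

P[X ≥ 14] ≤ 17/98 ≈ 0.173.


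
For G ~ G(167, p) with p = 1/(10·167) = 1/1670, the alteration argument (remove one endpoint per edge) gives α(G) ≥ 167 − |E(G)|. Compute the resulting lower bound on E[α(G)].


E[|E(G)|] = C(167, 2)·p = 13861 · (1/1670) = 83/10.
E[α(G)] ≥ n − E[|E(G)|] = 167 − 83/10 = 1587/10.
Numerically: ≈ 158.7000.
(This is only a lower bound; the true E[α(G)] may be larger.)

E[α(G)] ≥ 1587/10 ≈ 158.7000.


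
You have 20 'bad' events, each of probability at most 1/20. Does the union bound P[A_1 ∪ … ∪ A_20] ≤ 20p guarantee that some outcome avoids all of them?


Union bound: P[∪_{i=1}^{20} A_i] ≤ Σ_i P[A_i] ≤ 20·p = 20·(1/20) = 1.
Numerically: 1 ≈ 1.000.
Is 1 < 1? NO.
Since the bound 1 is ≥ 1, the union bound is uninformative here; it does NOT by itself certify existence.

20·p = 1 ≈ 1.000; existence NOT certified by the union bound.


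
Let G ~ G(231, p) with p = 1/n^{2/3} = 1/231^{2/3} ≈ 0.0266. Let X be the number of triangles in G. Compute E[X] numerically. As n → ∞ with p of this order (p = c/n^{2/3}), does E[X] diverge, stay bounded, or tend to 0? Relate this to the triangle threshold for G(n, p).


Number of potential triangles: C(231, 3) = 2027795.
Each occurs with probability p³ ≈ (0.0266)³ ≈ 1.87403e-05.
By linearity: E[X] = C(231, 3)·p³ ≈ 2027795 · 1.87403e-05 ≈ 38.001.
Since α = 2/3 < 1, p = c/n^{2/3} ≫ 1/n is above the triangle threshold p ~ 1/n. Asymptotically E[X] ~ (c³/6)·n^{3(1−α)} = (1³/6)·n^{1} → ∞; triangles are abundant w.h.p.

E[X] ≈ 38.001; in regime p = Θ(1/n^{2/3}) E[X] diverges (above the triangle threshold p ~ 1/n).


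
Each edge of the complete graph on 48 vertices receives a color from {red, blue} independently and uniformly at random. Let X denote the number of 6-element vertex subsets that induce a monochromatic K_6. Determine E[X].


Let X = Σ_S X_S over the C(48, 6) = 12271512 subsets S of size 6, where X_S = 1 if the K_6 on S is monochromatic.
For a fixed S, the K_6 on S has C(6, 2) = 15 edges. P[all 15 edges red] = (1/2)^15, and likewise for blue, so P[monochromatic] = 2·(1/2)^15 = 2^{1 − 15} = 1/16384.
Summing: E[X] = C(48, 6) · 2^{1 − 15} = 12271512 · 1/16384 = 1533939/2048.
Numerically: E[X] ≈ 748.994.

E[X] = C(48,6)·2^(1−C(6,2)) = 1533939/2048 ≈ 748.994.


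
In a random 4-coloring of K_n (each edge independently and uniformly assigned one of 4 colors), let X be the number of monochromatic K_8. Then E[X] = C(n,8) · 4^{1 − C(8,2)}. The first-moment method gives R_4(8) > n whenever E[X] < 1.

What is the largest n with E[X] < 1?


We need C(n, 8) · 4^{1 − 28} < 1, i.e. C(n, 8) < 4^{28 − 1} = 18014398509481984.
Check values of n near the boundary:
  n = 407: C(407, 8) = 17424959239309050; 17424959239309050 < 18014398509481984? YES
  n = 408: C(408, 8) = 17773458424095231; 17773458424095231 < 18014398509481984? YES
  n = 409: C(409, 8) = 18128041135797879; 18128041135797879 < 18014398509481984? NO
  n = 410: C(410, 8) = 18488798173326195; 18488798173326195 < 18014398509481984? NO
  n = 411: C(411, 8) = 18855821462126715; 18855821462126715 < 18014398509481984? NO
The largest n with C(n, 8) < 18014398509481984 is n = 408 (where E[X] = 17773458424095231/18014398509481984 ≈ 0.98663). Hence R_4(8) > 408, i.e. R_4(8) ≥ 409.

Largest n = 408; hence R_4(8) > 408.


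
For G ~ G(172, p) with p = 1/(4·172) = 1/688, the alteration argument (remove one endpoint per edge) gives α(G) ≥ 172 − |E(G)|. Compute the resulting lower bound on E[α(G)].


E[|E(G)|] = C(172, 2)·p = 14706 · (1/688) = 171/8.
E[α(G)] ≥ n − E[|E(G)|] = 172 − 171/8 = 1205/8.
Numerically: ≈ 150.62500.
(This is only a lower bound; the true E[α(G)] may be larger.)

E[α(G)] ≥ 1205/8 ≈ 150.62500.


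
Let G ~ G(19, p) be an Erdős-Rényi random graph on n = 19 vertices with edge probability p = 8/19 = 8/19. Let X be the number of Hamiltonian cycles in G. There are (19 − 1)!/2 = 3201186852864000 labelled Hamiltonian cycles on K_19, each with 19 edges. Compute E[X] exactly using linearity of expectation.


K_19 has (19 − 1)!/2 = 3201186852864000 labelled Hamiltonian cycles.
For each such Hamiltonian cycle H, let X_H = 1 if all 19 edges of H are present in G. Then P[X_H = 1] = p^{19} = (8/19)^{19} = 144115188075855872/1978419655660313589123979.
By linearity of expectation: E[X] = Σ_H E[X_H] = 3201186852864000 · p^{19} = 3201186852864000 · 144115188075855872/1978419655660313589123979 = 461339645366452518590934417408000/1978419655660313589123979.
Numerically: E[X] ≈ 2.33186e+08.

E[X] = 3201186852864000 · (8/19)^{19} = 461339645366452518590934417408000/1978419655660313589123979 ≈ 2.33186e+08.


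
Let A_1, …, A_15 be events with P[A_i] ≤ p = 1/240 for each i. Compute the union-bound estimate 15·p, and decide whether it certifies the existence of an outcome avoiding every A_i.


Union bound: P[∪_{i=1}^{15} A_i] ≤ Σ_i P[A_i] ≤ 15·p = 15·(1/240) = 1/16.
Numerically: 1/16 ≈ 0.0625.
Is 1/16 < 1? YES.
Since P[∪ A_i] ≤ 1/16 < 1, the complement has P[∩ A_i^c] ≥ 1 − 1/16 = 15/16 > 0, so some outcome avoids every A_i.

15·p = 1/16 ≈ 0.0625; existence CERTIFIED by the union bound.


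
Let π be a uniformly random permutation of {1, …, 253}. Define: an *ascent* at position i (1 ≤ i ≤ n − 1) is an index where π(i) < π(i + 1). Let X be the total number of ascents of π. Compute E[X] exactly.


Write X = Σ X_I over i = 1, …, 252, with X_I the indicator of one ascent.
There are 252 indicators.
For each fixed i, the pair (π(i), π(i+1)) is a uniformly random ordered pair of distinct values from {1, …, 253}; by symmetry P[π(i) < π(i+1)] = 1/2.
By linearity: E[X] = 252 · (1/2) = (253 − 1) · (1/2) = 126 ≈ 126.00000.

E[X] = 126 = 126.00000.


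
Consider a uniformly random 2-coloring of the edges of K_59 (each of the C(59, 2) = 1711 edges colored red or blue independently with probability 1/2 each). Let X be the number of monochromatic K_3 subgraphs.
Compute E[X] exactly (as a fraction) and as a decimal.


Let X = Σ_S X_S over the C(59, 3) = 32509 subsets S of size 3, where X_S = 1 if the K_3 on S is monochromatic.
For a fixed S, the K_3 on S has C(3, 2) = 3 edges. P[all 3 edges red] = (1/2)^3, and likewise for blue, so P[monochromatic] = 2·(1/2)^3 = 2^{1 − 3} = 1/4.
By linearity: E[X] = C(59, 3) · 2^{1 − 3} = 32509 · 1/4 = 32509/4.
Numerically: E[X] ≈ 8127.250000.

E[X] = C(59,3)·2^(1−C(3,2)) = 32509/4 ≈ 8127.250000.


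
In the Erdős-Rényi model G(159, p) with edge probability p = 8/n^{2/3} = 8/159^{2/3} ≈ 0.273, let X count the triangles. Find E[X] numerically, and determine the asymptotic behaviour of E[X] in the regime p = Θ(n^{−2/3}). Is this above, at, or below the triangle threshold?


Number of potential triangles: C(159, 3) = 657359.
Each occurs with probability p³ ≈ (0.273)³ ≈ 2.02524e-02.
By linearity: E[X] = C(159, 3)·p³ ≈ 657359 · 2.02524e-02 ≈ 13313.073.
Since α = 2/3 < 1, p = c/n^{2/3} ≫ 1/n is above the triangle threshold p ~ 1/n. Asymptotically E[X] ~ (c³/6)·n^{3(1−α)} = (8³/6)·n^{1} → ∞; triangles are abundant w.h.p.

E[X] ≈ 13313.073; in regime p = Θ(1/n^{2/3}) E[X] diverges (above the triangle threshold p ~ 1/n).


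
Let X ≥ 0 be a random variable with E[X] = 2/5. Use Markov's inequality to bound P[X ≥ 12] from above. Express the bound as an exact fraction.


μ = E[X] = 2/5, a = 12.
Markov: P[X ≥ 12] ≤ μ/a = (2/5)/12 = 1/30.
Numerically: ≈ 0.03333.
(Since a = 12 > μ = 0.40000, the bound 1/30 is < 1 and informative.)

P[X ≥ 12] ≤ 1/30 ≈ 0.03333.


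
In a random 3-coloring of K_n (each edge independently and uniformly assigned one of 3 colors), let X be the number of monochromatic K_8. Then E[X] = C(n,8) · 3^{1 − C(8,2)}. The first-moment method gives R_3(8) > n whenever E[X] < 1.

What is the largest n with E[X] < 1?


We need C(n, 8) · 3^{1 − 28} < 1, i.e. C(n, 8) < 3^{28 − 1} = 7625597484987.
Check values of n near the boundary:
  n = 154: C(154, 8) = 6521818990995; 6521818990995 < 7625597484987? YES
  n = 155: C(155, 8) = 6876747915675; 6876747915675 < 7625597484987? YES
  n = 156: C(156, 8) = 7248464019225; 7248464019225 < 7625597484987? YES
  n = 157: C(157, 8) = 7637643295425; 7637643295425 < 7625597484987? NO
  n = 158: C(158, 8) = 8044984271181; 8044984271181 < 7625597484987? NO
The largest n with C(n, 8) < 7625597484987 is n = 156 (where E[X] = 805384891025/847288609443 ≈ 0.9505437). Hence R_3(8) > 156, i.e. R_3(8) ≥ 157.

Largest n = 156; hence R_3(8) > 156.


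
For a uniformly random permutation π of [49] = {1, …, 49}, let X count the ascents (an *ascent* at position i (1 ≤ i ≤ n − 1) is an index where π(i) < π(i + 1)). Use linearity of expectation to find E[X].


Write X = Σ X_I over i = 1, …, 48, with X_I the indicator of one ascent.
There are 48 indicators.
For each fixed i, the pair (π(i), π(i+1)) is a uniformly random ordered pair of distinct values from {1, …, 49}; by symmetry P[π(i) < π(i+1)] = 1/2.
By linearity: E[X] = 48 · (1/2) = (49 − 1) · (1/2) = 24 ≈ 24.000000.

E[X] = 24 = 24.000000.


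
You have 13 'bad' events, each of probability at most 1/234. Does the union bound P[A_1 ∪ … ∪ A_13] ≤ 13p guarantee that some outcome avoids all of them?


Union bound: P[∪_{i=1}^{13} A_i] ≤ Σ_i P[A_i] ≤ 13·p = 13·(1/234) = 1/18.
Numerically: 1/18 ≈ 0.056.
Is 1/18 < 1? YES.
Since P[∪ A_i] ≤ 1/18 < 1, the complement has P[∩ A_i^c] ≥ 1 − 1/18 = 17/18 > 0, so some outcome avoids every A_i.

13·p = 1/18 ≈ 0.056; existence CERTIFIED by the union bound.


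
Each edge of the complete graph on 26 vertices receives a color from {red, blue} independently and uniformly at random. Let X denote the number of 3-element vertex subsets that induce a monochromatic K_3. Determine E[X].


Let X = Σ_S X_S over the C(26, 3) = 2600 subsets S of size 3, where X_S = 1 if the K_3 on S is monochromatic.
For a fixed S, the K_3 on S has C(3, 2) = 3 edges. P[all 3 edges red] = (1/2)^3, and likewise for blue, so P[monochromatic] = 2·(1/2)^3 = 2^{1 − 3} = 1/4.
By linearity: E[X] = C(26, 3) · 2^{1 − 3} = 2600 · 1/4 = 650.
Numerically: E[X] ≈ 650.000000.

E[X] = C(26,3)·2^(1−C(3,2)) = 650 ≈ 650.000000.


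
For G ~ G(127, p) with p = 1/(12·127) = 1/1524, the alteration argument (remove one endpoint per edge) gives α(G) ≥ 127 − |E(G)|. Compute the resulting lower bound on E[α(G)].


E[|E(G)|] = C(127, 2)·p = 8001 · (1/1524) = 21/4.
E[α(G)] ≥ n − E[|E(G)|] = 127 − 21/4 = 487/4.
Numerically: ≈ 121.7500.
(This is only a lower bound; the true E[α(G)] may be larger.)

E[α(G)] ≥ 487/4 ≈ 121.7500.


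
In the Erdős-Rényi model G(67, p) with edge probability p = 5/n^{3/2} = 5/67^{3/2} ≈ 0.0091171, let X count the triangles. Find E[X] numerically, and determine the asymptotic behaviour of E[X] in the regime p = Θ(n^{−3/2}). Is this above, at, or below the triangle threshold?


Number of potential triangles: C(67, 3) = 47905.
Each occurs with probability p³ ≈ (0.0091171)³ ≈ 7.5783280e-07.
By linearity: E[X] = C(67, 3)·p³ ≈ 47905 · 7.5783280e-07 ≈ 0.03630.
Since α = 3/2 > 1, p = c/n^{3/2} = o(1/n) is below the triangle threshold p ~ 1/n. Asymptotically E[X] ~ (c³/6)·n^{3(1−α)} = (5³/6)·n^{-1.5} → 0, so by Markov's inequality G has no triangles w.h.p.

E[X] ≈ 0.03630; in regime p = Θ(1/n^{3/2}) E[X] tends to 0 (below the triangle threshold p ~ 1/n).


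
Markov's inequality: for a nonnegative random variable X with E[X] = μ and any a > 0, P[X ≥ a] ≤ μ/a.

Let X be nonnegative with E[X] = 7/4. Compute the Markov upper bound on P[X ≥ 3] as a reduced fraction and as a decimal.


μ = E[X] = 7/4, a = 3.
Markov: P[X ≥ 3] ≤ μ/a = (7/4)/3 = 7/12.
Numerically: ≈ 0.5833.
(Since a = 3 > μ = 1.7500, the bound 7/12 is < 1 and informative.)

P[X ≥ 3] ≤ 7/12 ≈ 0.5833.


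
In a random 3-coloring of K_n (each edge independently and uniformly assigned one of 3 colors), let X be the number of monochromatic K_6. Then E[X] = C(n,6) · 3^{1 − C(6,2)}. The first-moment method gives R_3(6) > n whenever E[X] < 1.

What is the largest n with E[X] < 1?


We need C(n, 6) · 3^{1 − 15} < 1, i.e. C(n, 6) < 3^{15 − 1} = 4782969.
Check values of n near the boundary:
  n = 36: C(36, 6) = 1947792; 1947792 < 4782969? YES
  n = 37: C(37, 6) = 2324784; 2324784 < 4782969? YES
  n = 38: C(38, 6) = 2760681; 2760681 < 4782969? YES
  n = 39: C(39, 6) = 3262623; 3262623 < 4782969? YES
  n = 40: C(40, 6) = 3838380; 3838380 < 4782969? YES
  n = 41: C(41, 6) = 4496388; 4496388 < 4782969? YES
  n = 42: C(42, 6) = 5245786; 5245786 < 4782969? NO
  n = 43: C(43, 6) = 6096454; 6096454 < 4782969? NO
  n = 44: C(44, 6) = 7059052; 7059052 < 4782969? NO
The largest n with C(n, 6) < 4782969 is n = 41 (where E[X] = 1498796/1594323 ≈ 0.9400830). Hence R_3(6) > 41, i.e. R_3(6) ≥ 42.

Largest n = 41; hence R_3(6) > 41.
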